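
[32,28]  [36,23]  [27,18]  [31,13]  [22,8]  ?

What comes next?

[26,3]

First coordinate: alternating steps +4, −9, +4, −9, …; 32, 36, 27, 31, 22 → 26.
Second coordinate — −5 each step: 28, 23, 18, 13, 8 → 3.
So the next term is [26,3].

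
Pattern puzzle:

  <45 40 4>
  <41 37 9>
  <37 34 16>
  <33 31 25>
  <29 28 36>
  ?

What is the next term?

<25 25 49>

For the first part, −4 each step: 45, 41, 37, 33, 29 → 25.
Second part: 40, 37, 34, 31, 28 → 25 (−3 each step).
Third part — perfect squares: 2², 3², 4², …: 4, 9, 16, 25, 36 → 49.
So the next term is <25 25 49>.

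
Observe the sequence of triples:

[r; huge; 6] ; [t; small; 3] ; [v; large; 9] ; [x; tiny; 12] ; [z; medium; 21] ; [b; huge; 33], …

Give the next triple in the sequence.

[d; small; 54]

Letter: r, t, v, x, z, b → d (letters move forward 2 places in the alphabet, wrapping Z→A).
Size: repeats huge → small → large → tiny → medium, so huge, small, large, tiny, medium, huge → small.
Third part: 6, 3, 9, 12, 21, 33 → 54 (each term is the sum of the two before it).
Putting it together: [d; small; 54].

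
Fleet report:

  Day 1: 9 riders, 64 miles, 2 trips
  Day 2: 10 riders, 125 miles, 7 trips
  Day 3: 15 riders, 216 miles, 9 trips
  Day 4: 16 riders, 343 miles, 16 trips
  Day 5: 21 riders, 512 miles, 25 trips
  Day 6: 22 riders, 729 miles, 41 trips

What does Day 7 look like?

For the riders, alternating steps +1, +5, +1, +5, …: 9, 10, 15, 16, 21, 22 → 27.
Miles — perfect cubes: 4³, 5³, 6³, …: 64, 125, 216, 343, 512, 729 → 1000.
Trips goes 2, 7, 9, 16, 25, 41 → 66 (each term is the sum of the two before it).
Putting it together: 27 riders, 1000 miles, 66 trips.

27 riders, 1000 miles, 66 trips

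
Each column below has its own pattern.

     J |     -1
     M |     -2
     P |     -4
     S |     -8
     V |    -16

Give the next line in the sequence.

Letter — letters move forward 3 places in the alphabet: J, M, P, S, V → Y.
Second component — ×2 each step: -1, -2, -4, -8, -16 → -32.
Putting it together: Y  -32.

Y  -32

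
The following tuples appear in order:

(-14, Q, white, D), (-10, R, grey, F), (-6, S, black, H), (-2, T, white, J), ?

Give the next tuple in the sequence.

(2, U, grey, L)

For the first part, +4 each step: -14, -10, -6, -2 → 2.
First letter: letters move forward 1 place in the alphabet, so Q, R, S, T → U.
Shade goes white, grey, black, white → grey (repeats white → grey → black).
Second letter: D, F, H, J → L (letters move forward 2 places in the alphabet).
Combining the parts gives (2, U, grey, L).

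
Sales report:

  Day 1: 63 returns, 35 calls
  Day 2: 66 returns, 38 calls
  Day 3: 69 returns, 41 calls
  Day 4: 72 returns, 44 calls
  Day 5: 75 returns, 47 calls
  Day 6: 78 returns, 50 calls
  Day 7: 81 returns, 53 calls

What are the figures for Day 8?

For the returns, +3 each step: 63, 66, 69, 72, 75, 78, 81 → 84.
Calls: +3 each step, so 35, 38, 41, 44, 47, 50, 53 → 56.
Combining the parts gives 84 returns, 56 calls.

84 returns, 56 calls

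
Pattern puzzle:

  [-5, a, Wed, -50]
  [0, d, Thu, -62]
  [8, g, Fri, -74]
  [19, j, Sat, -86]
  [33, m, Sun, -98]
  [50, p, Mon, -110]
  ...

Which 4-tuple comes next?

First slot — differences are 5, 8, 11, … (increasing by 3 each time): -5, 0, 8, 19, 33, 50 → 70.
Letter: letters move forward 3 places in the alphabet, so a, d, g, j, m, p → s.
Day: Wed, Thu, Fri, Sat, Sun, Mon → Tue (runs through the weekdays Mon→Sun).
Fourth slot: -50, -62, -74, -86, -98, -110 → -122 (−12 each step).
Putting it together: [70, s, Tue, -122].

[70, s, Tue, -122]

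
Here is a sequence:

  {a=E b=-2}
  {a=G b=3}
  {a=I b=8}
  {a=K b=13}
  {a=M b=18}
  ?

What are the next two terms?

{a=O b=23}, {a=Q b=28}

A: letters move forward 2 places in the alphabet; E, G, I, K, M → O → Q.
B: +5 each step, so -2, 3, 8, 13, 18 → 23 → 28.
Putting the parts together: {a=O b=23} and then {a=Q b=28}.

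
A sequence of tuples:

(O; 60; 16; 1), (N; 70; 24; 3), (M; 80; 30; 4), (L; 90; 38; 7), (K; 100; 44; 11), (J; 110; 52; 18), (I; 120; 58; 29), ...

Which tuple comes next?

Letter — letters move back 1 place in the alphabet: O, N, M, L, K, J, I → H.
Second component: +10 each step, so 60, 70, 80, 90, 100, 110, 120 → 130.
Third component — alternating steps +8, +6, +8, +6, …: 16, 24, 30, 38, 44, 52, 58 → 66.
Fourth component goes 1, 3, 4, 7, 11, 18, 29 → 47 (each term is the sum of the two before it).
Combining the parts gives (H; 130; 66; 47).

(H; 130; 66; 47)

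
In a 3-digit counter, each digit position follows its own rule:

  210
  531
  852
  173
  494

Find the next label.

First digit goes 2, 5, 8, 1, 4 → 7 (+3 each step, mod 10).
Second digit — +2 each step, mod 10: 1, 3, 5, 7, 9 → 1.
Third digit: +1 each step, mod 10, so 0, 1, 2, 3, 4 → 5.
Combining the parts gives 715.

715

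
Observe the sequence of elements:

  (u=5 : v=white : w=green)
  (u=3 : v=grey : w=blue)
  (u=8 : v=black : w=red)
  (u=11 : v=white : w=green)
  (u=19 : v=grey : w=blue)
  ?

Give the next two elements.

U: each term is the sum of the two before it; 5, 3, 8, 11, 19 → 30 → 49.
V: repeats white → grey → black; white, grey, black, white, grey → black → white.
W — repeats green → blue → red: green, blue, red, green, blue → red → green.
Putting the parts together: (u=30 : v=black : w=red) and then (u=49 : v=white : w=green).

(u=30 : v=black : w=red), (u=49 : v=white : w=green)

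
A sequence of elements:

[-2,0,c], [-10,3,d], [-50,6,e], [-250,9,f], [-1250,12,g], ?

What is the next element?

[-6250,15,h]

For the first part, ×5 each step: -2, -10, -50, -250, -1250 → -6250.
Second part: +3 each step; 0, 3, 6, 9, 12 → 15.
Letter: letters move forward 1 place in the alphabet, so c, d, e, f, g → h.
Combining the parts gives [-6250,15,h].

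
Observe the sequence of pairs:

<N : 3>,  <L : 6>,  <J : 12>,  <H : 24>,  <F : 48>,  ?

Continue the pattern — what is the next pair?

<D : 96>

Letter goes N, L, J, H, F → D (letters move back 2 places in the alphabet).
Second part: 3, 6, 12, 24, 48 → 96 (×2 each step).
Putting it together: <D : 96>.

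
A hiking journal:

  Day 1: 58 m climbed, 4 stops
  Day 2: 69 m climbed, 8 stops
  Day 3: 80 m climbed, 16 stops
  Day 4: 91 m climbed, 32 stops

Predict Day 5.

M climbed: +11 each step, so 58, 69, 80, 91 → 102.
Stops goes 4, 8, 16, 32 → 64 (×2 each step).
So the next row is 102 m climbed, 64 stops.

102 m climbed, 64 stops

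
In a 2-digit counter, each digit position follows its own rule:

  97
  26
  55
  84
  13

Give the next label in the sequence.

42

First digit: 9, 2, 5, 8, 1 → 4 (+3 each step, mod 10).
Second digit — −1 each step, mod 10: 7, 6, 5, 4, 3 → 2.
Putting it together: 42.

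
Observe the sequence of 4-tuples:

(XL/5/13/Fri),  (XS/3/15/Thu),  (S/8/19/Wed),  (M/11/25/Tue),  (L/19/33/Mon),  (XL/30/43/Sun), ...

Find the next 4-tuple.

Size: repeats XL → XS → S → M → L; XL, XS, S, M, L, XL → XS.
Second component goes 5, 3, 8, 11, 19, 30 → 49 (each term is the sum of the two before it).
Third component — differences are 2, 4, 6, … (increasing by 2 each time): 13, 15, 19, 25, 33, 43 → 55.
Day: runs backward through the weekdays Mon→Sun; Fri, Thu, Wed, Tue, Mon, Sun → Sat.
So the next 4-tuple is (XS/49/55/Sat).

(XS/49/55/Sat)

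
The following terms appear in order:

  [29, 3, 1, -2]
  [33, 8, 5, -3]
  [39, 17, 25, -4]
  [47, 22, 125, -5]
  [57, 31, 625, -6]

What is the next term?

[69, 36, 3125, -7]

First component: differences are 4, 6, 8, … (increasing by 2 each time); 29, 33, 39, 47, 57 → 69.
Second component — alternating steps +5, +9, +5, +9, …: 3, 8, 17, 22, 31 → 36.
Third component: 1, 5, 25, 125, 625 → 3125 (×5 each step).
Fourth component: −1 each step, so -2, -3, -4, -5, -6 → -7.
Combining the parts gives [69, 36, 3125, -7].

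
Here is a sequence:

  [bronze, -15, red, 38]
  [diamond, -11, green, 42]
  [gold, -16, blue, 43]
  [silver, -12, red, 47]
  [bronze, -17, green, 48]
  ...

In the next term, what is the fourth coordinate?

52

Rank — repeats bronze → diamond → gold → silver: bronze, diamond, gold, silver, bronze → diamond.
Second coordinate — alternating steps +4, −5, +4, −5, …: -15, -11, -16, -12, -17 → -13.
For the colour, repeats red → green → blue: red, green, blue, red, green → blue.
Fourth coordinate: alternating steps +4, +1, +4, +1, …; 38, 42, 43, 47, 48 → 52.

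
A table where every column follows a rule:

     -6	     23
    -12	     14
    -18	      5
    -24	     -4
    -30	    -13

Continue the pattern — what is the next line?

-36  -22

First component — −6 each step: -6, -12, -18, -24, -30 → -36.
Second component: −9 each step; 23, 14, 5, -4, -13 → -22.
Putting it together: -36  -22.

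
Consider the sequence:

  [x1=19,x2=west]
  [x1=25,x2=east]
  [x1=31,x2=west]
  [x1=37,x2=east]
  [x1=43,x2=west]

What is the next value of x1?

X1 — +6 each step: 19, 25, 31, 37, 43 → 49.
X2 — alternates west ↔ east: west, east, west, east, west → east.

49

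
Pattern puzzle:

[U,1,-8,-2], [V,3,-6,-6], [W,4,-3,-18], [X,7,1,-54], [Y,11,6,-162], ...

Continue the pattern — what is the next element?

[Z,18,12,-486]

Letter — letters move forward 1 place in the alphabet: U, V, W, X, Y → Z.
Second part: 1, 3, 4, 7, 11 → 18 (each term is the sum of the two before it).
Third part — differences are 2, 3, 4, … (increasing by 1 each time): -8, -6, -3, 1, 6 → 12.
Fourth part: ×3 each step, so -2, -6, -18, -54, -162 → -486.
Combining the parts gives [Z,18,12,-486].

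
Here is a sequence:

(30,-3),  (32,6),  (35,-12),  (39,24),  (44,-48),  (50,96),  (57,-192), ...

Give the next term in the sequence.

First value: 30, 32, 35, 39, 44, 50, 57 → 65 (differences are 2, 3, 4, … (increasing by 1 each time)).
Second value — ×(-2) each step: -3, 6, -12, 24, -48, 96, -192 → 384.
Combining the parts gives (65,384).

(65,384)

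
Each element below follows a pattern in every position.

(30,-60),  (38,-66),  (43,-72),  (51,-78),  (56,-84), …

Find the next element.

First part: alternating steps +8, +5, +8, +5, …, so 30, 38, 43, 51, 56 → 64.
Second part: −6 each step; -60, -66, -72, -78, -84 → -90.
So the next element is (64,-90).

(64,-90)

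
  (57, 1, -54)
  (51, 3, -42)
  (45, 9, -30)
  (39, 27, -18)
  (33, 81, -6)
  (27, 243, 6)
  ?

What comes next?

First part — −6 each step: 57, 51, 45, 39, 33, 27 → 21.
Second part — ×3 each step: 1, 3, 9, 27, 81, 243 → 729.
Third part: -54, -42, -30, -18, -6, 6 → 18 (+12 each step).
So the next term is (21, 729, 18).

(21, 729, 18)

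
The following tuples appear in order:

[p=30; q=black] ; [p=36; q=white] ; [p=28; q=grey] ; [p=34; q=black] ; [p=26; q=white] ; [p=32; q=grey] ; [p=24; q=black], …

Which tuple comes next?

[p=30; q=white]

For the p, alternating steps +6, −8, +6, −8, …: 30, 36, 28, 34, 26, 32, 24 → 30.
Q: black, white, grey, black, white, grey, black → white (repeats black → white → grey).
So the next tuple is [p=30; q=white].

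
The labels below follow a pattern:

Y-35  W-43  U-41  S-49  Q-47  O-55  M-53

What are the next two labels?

K-61, I-59

Letter: Y, W, U, S, Q, O, M → K → I (letters move back 2 places in the alphabet).
Second component: alternating steps +8, −2, +8, −2, …, so 35, 43, 41, 49, 47, 55, 53 → 61 → 59.
So the next two labels are K-61 and I-59.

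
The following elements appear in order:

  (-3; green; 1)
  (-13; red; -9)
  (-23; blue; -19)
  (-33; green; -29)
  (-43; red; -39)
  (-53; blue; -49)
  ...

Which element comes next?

(-63; green; -59)

First entry: -3, -13, -23, -33, -43, -53 → -63 (−10 each step).
For the colour, repeats green → red → blue: green, red, blue, green, red, blue → green.
Third entry: 1, -9, -19, -29, -39, -49 → -59 (always 4 more than the first entry).
Putting it together: (-63; green; -59).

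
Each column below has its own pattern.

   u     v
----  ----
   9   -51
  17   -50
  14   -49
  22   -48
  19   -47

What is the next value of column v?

Column v: -51, -50, -49, -48, -47 → -46 (+1 each step).

-46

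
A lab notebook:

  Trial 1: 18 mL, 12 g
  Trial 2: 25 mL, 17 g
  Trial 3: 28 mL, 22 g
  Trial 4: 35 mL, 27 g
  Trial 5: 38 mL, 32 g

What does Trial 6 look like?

45 mL, 37 g

ML: alternating steps +7, +3, +7, +3, …; 18, 25, 28, 35, 38 → 45.
G: 12, 17, 22, 27, 32 → 37 (+5 each step).
So the next line is 45 mL, 37 g.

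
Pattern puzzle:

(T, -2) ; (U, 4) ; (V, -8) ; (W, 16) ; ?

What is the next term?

(X, -32)

Letter: letters move forward 1 place in the alphabet; T, U, V, W → X.
Second value: -2, 4, -8, 16 → -32 (×(-2) each step).
Combining the parts gives (X, -32).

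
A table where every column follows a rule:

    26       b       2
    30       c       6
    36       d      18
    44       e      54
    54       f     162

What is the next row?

First component goes 26, 30, 36, 44, 54 → 66 (differences are 4, 6, 8, … (increasing by 2 each time)).
Letter goes b, c, d, e, f → g (letters move forward 1 place in the alphabet).
Third component — ×3 each step: 2, 6, 18, 54, 162 → 486.
Combining the parts gives 66  g  486.

66  g  486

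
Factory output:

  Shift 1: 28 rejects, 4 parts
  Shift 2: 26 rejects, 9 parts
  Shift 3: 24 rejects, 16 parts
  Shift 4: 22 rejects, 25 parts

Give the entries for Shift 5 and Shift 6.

Rejects goes 28, 26, 24, 22 → 20 → 18 (−2 each step).
Parts: perfect squares: 2², 3², 4², …; 4, 9, 16, 25 → 36 → 49.
So the next two lines are 20 rejects, 36 parts and 18 rejects, 49 parts.

20 rejects, 36 parts; 18 rejects, 49 parts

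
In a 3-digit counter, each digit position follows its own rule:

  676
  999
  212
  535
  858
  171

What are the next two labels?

494, 717

First digit: +3 each step, mod 10, so 6, 9, 2, 5, 8, 1 → 4 → 7.
Second digit — +2 each step, mod 10: 7, 9, 1, 3, 5, 7 → 9 → 1.
Third digit: 6, 9, 2, 5, 8, 1 → 4 → 7 (+3 each step, mod 10).
Putting the parts together: 494 and then 717.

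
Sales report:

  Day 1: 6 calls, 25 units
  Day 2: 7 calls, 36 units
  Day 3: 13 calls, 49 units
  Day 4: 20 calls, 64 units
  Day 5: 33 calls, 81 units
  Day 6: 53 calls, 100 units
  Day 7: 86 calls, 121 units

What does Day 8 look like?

For the calls, each term is the sum of the two before it: 6, 7, 13, 20, 33, 53, 86 → 139.
For the units, perfect squares: 5², 6², 7², …: 25, 36, 49, 64, 81, 100, 121 → 144.
Combining the parts gives 139 calls, 144 units.

139 calls, 144 units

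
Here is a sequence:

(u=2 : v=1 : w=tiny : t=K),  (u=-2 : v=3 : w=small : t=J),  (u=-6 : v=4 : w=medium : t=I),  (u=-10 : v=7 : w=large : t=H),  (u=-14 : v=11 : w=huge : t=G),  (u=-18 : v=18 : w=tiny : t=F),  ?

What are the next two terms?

(u=-22 : v=29 : w=small : t=E), (u=-26 : v=47 : w=medium : t=D)

U goes 2, -2, -6, -10, -14, -18 → -22 → -26 (−4 each step).
V — each term is the sum of the two before it: 1, 3, 4, 7, 11, 18 → 29 → 47.
W goes tiny, small, medium, large, huge, tiny → small → medium (repeats tiny → small → medium → large → huge).
T: K, J, I, H, G, F → E → D (letters move back 1 place in the alphabet).
Putting the parts together: (u=-22 : v=29 : w=small : t=E) and then (u=-26 : v=47 : w=medium : t=D).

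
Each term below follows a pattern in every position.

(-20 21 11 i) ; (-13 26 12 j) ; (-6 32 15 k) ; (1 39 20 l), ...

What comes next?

First slot: +7 each step; -20, -13, -6, 1 → 8.
Second slot — differences are 5, 6, 7, … (increasing by 1 each time): 21, 26, 32, 39 → 47.
Third slot — differences are 1, 3, 5, … (increasing by 2 each time): 11, 12, 15, 20 → 27.
Letter goes i, j, k, l → m (letters move forward 1 place in the alphabet).
Combining the parts gives (8 47 27 m).

(8 47 27 m)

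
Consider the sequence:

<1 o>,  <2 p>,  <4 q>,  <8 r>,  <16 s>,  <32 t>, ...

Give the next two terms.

For the first component, ×2 each step: 1, 2, 4, 8, 16, 32 → 64 → 128.
Letter goes o, p, q, r, s, t → u → v (letters move forward 1 place in the alphabet).
Putting the parts together: <64 u> and then <128 v>.

<64 u>, <128 v>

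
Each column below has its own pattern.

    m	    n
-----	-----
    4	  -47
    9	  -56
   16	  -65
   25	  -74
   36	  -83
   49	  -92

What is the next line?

Column m: perfect squares: 2², 3², 4², …, so 4, 9, 16, 25, 36, 49 → 64.
Column n — −9 each step: -47, -56, -65, -74, -83, -92 → -101.
Putting it together: 64  -101.

64  -101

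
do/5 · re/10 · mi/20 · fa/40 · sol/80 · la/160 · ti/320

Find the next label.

do/640

Note goes do, re, mi, fa, sol, la, ti → do (runs through the solfège scale do→ti).
Second component: ×2 each step, so 5, 10, 20, 40, 80, 160, 320 → 640.
Combining the parts gives do/640.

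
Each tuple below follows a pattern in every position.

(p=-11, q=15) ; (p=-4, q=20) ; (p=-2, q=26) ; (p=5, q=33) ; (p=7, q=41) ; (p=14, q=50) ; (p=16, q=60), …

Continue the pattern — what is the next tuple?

P: alternating steps +7, +2, +7, +2, …; -11, -4, -2, 5, 7, 14, 16 → 23.
Q: 15, 20, 26, 33, 41, 50, 60 → 71 (differences are 5, 6, 7, … (increasing by 1 each time)).
Putting it together: (p=23, q=71).

(p=23, q=71)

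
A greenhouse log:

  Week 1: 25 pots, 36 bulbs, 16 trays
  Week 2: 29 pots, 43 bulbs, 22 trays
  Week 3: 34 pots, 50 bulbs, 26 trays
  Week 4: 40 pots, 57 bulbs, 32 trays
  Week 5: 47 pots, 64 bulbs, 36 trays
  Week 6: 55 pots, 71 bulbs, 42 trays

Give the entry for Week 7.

For the pots, differences are 4, 5, 6, … (increasing by 1 each time): 25, 29, 34, 40, 47, 55 → 64.
Bulbs: 36, 43, 50, 57, 64, 71 → 78 (+7 each step).
Trays: alternating steps +6, +4, +6, +4, …, so 16, 22, 26, 32, 36, 42 → 46.
Putting it together: 64 pots, 78 bulbs, 46 trays.

64 pots, 78 bulbs, 46 trays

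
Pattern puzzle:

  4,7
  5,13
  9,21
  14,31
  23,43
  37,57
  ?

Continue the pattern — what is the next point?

60,73

First slot — each term is the sum of the two before it: 4, 5, 9, 14, 23, 37 → 60.
Second slot: differences are 6, 8, 10, … (increasing by 2 each time); 7, 13, 21, 31, 43, 57 → 73.
Combining the parts gives 60,73.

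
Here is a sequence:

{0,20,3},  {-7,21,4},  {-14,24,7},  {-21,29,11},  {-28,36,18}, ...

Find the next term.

For the first value, −7 each step: 0, -7, -14, -21, -28 → -35.
Second value — differences are 1, 3, 5, … (increasing by 2 each time): 20, 21, 24, 29, 36 → 45.
Third value: each term is the sum of the two before it, so 3, 4, 7, 11, 18 → 29.
So the next term is {-35,45,29}.

{-35,45,29}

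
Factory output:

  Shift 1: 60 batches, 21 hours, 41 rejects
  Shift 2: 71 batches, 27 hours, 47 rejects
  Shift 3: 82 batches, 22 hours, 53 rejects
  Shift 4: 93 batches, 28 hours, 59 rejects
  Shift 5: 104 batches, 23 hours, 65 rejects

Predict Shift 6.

Batches — +11 each step: 60, 71, 82, 93, 104 → 115.
Hours — alternating steps +6, −5, +6, −5, …: 21, 27, 22, 28, 23 → 29.
Rejects goes 41, 47, 53, 59, 65 → 71 (+6 each step).
Combining the parts gives 115 batches, 29 hours, 71 rejects.

115 batches, 29 hours, 71 rejects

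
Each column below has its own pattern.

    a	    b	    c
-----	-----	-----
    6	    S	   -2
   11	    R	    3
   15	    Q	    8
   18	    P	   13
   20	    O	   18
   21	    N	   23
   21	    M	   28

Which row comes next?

Column a: 6, 11, 15, 18, 20, 21, 21 → 20 (differences are 5, 4, 3, … (decreasing by 1 each time)).
Column b — letters move back 1 place in the alphabet: S, R, Q, P, O, N, M → L.
Column c: -2, 3, 8, 13, 18, 23, 28 → 33 (+5 each step).
Putting it together: 20  L  33.

20  L  33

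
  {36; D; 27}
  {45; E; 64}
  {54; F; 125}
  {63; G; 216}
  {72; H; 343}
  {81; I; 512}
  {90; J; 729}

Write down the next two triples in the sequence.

First value: 36, 45, 54, 63, 72, 81, 90 → 99 → 108 (+9 each step).
Letter: D, E, F, G, H, I, J → K → L (letters move forward 1 place in the alphabet).
Third value goes 27, 64, 125, 216, 343, 512, 729 → 1000 → 1331 (perfect cubes: 3³, 4³, 5³, …).
Putting the parts together: {99; K; 1000} and then {108; L; 1331}.

{99; K; 1000}, {108; L; 1331}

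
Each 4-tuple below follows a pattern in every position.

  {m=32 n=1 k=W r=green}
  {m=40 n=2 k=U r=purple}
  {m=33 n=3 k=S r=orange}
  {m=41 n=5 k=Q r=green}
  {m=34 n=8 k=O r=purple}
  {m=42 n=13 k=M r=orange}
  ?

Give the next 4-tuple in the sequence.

{m=35 n=21 k=K r=green}

M — alternating steps +8, −7, +8, −7, …: 32, 40, 33, 41, 34, 42 → 35.
For the n, each term is the sum of the two before it: 1, 2, 3, 5, 8, 13 → 21.
For the k, letters move back 2 places in the alphabet: W, U, S, Q, O, M → K.
R goes green, purple, orange, green, purple, orange → green (repeats green → purple → orange).
Putting it together: {m=35 n=21 k=K r=green}.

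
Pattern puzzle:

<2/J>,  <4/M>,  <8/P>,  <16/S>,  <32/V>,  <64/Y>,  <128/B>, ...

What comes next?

First coordinate: ×2 each step, so 2, 4, 8, 16, 32, 64, 128 → 256.
Letter — letters move forward 3 places in the alphabet, wrapping Z→A: J, M, P, S, V, Y, B → E.
Putting it together: <256/E>.

<256/E>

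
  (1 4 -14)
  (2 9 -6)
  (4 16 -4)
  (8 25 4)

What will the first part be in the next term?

For the first part, ×2 each step: 1, 2, 4, 8 → 16.

16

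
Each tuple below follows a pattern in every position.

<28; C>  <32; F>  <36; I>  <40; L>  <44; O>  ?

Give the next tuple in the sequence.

<48; R>

First entry: 28, 32, 36, 40, 44 → 48 (+4 each step).
Letter: letters move forward 3 places in the alphabet; C, F, I, L, O → R.
Putting it together: <48; R>.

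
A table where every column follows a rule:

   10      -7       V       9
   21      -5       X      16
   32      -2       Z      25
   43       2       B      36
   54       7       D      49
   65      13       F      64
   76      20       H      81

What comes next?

First component — +11 each step: 10, 21, 32, 43, 54, 65, 76 → 87.
Second component: -7, -5, -2, 2, 7, 13, 20 → 28 (differences are 2, 3, 4, … (increasing by 1 each time)).
Letter: V, X, Z, B, D, F, H → J (letters move forward 2 places in the alphabet, wrapping Z→A).
Fourth component — perfect squares: 3², 4², 5², …: 9, 16, 25, 36, 49, 64, 81 → 100.
Putting it together: 87  28  J  100.

87  28  J  100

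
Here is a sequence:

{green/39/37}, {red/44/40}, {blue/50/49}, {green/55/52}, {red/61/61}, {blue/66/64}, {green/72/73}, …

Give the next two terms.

{red/77/76}, {blue/83/85}

Colour: repeats green → red → blue; green, red, blue, green, red, blue, green → red → blue.
Second coordinate: 39, 44, 50, 55, 61, 66, 72 → 77 → 83 (alternating steps +5, +6, +5, +6, …).
Third coordinate: alternating steps +3, +9, +3, +9, …; 37, 40, 49, 52, 61, 64, 73 → 76 → 85.
Putting the parts together: {red/77/76} and then {blue/83/85}.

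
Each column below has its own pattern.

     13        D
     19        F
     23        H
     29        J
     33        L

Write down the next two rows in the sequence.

39  N; 43  P

First component — alternating steps +6, +4, +6, +4, …: 13, 19, 23, 29, 33 → 39 → 43.
For the letter, letters move forward 2 places in the alphabet: D, F, H, J, L → N → P.
So the next two rows are 39  N and 43  P.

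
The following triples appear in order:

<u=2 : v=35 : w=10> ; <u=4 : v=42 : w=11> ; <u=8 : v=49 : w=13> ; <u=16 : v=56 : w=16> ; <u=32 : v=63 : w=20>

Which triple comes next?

<u=64 : v=70 : w=25>

U: ×2 each step, so 2, 4, 8, 16, 32 → 64.
For the v, +7 each step: 35, 42, 49, 56, 63 → 70.
W: 10, 11, 13, 16, 20 → 25 (differences are 1, 2, 3, … (increasing by 1 each time)).
Combining the parts gives <u=64 : v=70 : w=25>.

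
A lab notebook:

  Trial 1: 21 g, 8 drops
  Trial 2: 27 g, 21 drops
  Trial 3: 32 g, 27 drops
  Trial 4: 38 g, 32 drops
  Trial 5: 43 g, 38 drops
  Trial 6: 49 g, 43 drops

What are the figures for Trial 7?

54 g, 49 drops

G — alternating steps +6, +5, +6, +5, …: 21, 27, 32, 38, 43, 49 → 54.
Drops: always the previous value of the g, so 8, 21, 27, 32, 38, 43 → 49.
Putting it together: 54 g, 49 drops.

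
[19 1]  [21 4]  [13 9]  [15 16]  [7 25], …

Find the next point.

First entry goes 19, 21, 13, 15, 7 → 9 (alternating steps +2, −8, +2, −8, …).
Second entry: perfect squares: 1², 2², 3², …, so 1, 4, 9, 16, 25 → 36.
So the next point is [9 36].

[9 36]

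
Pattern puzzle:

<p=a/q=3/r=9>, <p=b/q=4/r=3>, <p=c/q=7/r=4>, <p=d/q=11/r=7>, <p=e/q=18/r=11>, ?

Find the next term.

For the p, letters move forward 1 place in the alphabet: a, b, c, d, e → f.
Q: each term is the sum of the two before it, so 3, 4, 7, 11, 18 → 29.
For the r, always the previous value of the q: 9, 3, 4, 7, 11 → 18.
Combining the parts gives <p=f/q=29/r=18>.

<p=f/q=29/r=18>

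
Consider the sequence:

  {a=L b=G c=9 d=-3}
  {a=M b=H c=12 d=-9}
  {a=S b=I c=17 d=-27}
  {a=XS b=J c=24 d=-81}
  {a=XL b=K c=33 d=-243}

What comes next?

{a=L b=L c=44 d=-729}

A goes L, M, S, XS, XL → L (runs backward through clothing sizes XS→XL).
B goes G, H, I, J, K → L (letters move forward 1 place in the alphabet).
C goes 9, 12, 17, 24, 33 → 44 (differences are 3, 5, 7, … (increasing by 2 each time)).
D: ×3 each step; -3, -9, -27, -81, -243 → -729.
So the next term is {a=L b=L c=44 d=-729}.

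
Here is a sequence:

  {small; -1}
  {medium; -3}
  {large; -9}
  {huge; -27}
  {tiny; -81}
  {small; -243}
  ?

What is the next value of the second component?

Second component: ×3 each step, so -1, -3, -9, -27, -81, -243 → -729.

-729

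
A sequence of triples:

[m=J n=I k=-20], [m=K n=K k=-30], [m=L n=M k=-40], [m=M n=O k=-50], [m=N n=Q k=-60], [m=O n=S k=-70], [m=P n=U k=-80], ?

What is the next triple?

[m=Q n=W k=-90]

M: J, K, L, M, N, O, P → Q (letters move forward 1 place in the alphabet).
For the n, letters move forward 2 places in the alphabet: I, K, M, O, Q, S, U → W.
K: −10 each step; -20, -30, -40, -50, -60, -70, -80 → -90.
Combining the parts gives [m=Q n=W k=-90].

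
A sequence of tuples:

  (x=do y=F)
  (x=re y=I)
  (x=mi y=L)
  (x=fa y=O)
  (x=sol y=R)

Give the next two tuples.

(x=la y=U), (x=ti y=X)

X — runs through the solfège scale do→ti: do, re, mi, fa, sol → la → ti.
Y goes F, I, L, O, R → U → X (letters move forward 3 places in the alphabet).
So the next two tuples are (x=la y=U) and (x=ti y=X).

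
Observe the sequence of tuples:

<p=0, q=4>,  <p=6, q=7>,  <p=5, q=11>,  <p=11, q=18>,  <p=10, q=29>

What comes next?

P — alternating steps +6, −1, +6, −1, …: 0, 6, 5, 11, 10 → 16.
Q goes 4, 7, 11, 18, 29 → 47 (each term is the sum of the two before it).
Putting it together: <p=16, q=47>.

<p=16, q=47>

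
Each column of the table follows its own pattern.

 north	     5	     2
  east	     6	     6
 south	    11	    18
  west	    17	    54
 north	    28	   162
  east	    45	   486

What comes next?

south  73  1458

Direction: repeats north → east → south → west, so north, east, south, west, north, east → south.
Second component: each term is the sum of the two before it, so 5, 6, 11, 17, 28, 45 → 73.
Third component: 2, 6, 18, 54, 162, 486 → 1458 (×3 each step).
Combining the parts gives south  73  1458.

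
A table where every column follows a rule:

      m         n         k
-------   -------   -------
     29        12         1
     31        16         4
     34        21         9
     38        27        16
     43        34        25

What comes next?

Column m: 29, 31, 34, 38, 43 → 49 (differences are 2, 3, 4, … (increasing by 1 each time)).
Column n — differences are 4, 5, 6, … (increasing by 1 each time): 12, 16, 21, 27, 34 → 42.
For the column k, perfect squares: 1², 2², 3², …: 1, 4, 9, 16, 25 → 36.
So the next line is 49  42  36.

49  42  36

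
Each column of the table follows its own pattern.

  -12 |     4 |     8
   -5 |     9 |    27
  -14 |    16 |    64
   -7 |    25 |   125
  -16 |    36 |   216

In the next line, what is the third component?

Third component — perfect cubes: 2³, 3³, 4³, …: 8, 27, 64, 125, 216 → 343.

343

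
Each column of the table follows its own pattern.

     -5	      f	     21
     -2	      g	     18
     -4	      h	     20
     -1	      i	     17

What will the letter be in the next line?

Letter: letters move forward 1 place in the alphabet; f, g, h, i → j.

j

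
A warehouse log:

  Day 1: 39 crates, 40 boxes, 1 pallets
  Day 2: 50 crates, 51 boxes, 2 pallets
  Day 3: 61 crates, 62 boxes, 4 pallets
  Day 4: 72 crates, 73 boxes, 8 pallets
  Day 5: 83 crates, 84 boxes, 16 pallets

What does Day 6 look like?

Crates: +11 each step; 39, 50, 61, 72, 83 → 94.
Boxes: +11 each step, so 40, 51, 62, 73, 84 → 95.
Pallets: 1, 2, 4, 8, 16 → 32 (×2 each step).
Putting it together: 94 crates, 95 boxes, 32 pallets.

94 crates, 95 boxes, 32 pallets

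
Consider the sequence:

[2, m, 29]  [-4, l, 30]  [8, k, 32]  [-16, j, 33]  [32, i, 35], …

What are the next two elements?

For the first part, ×(-2) each step: 2, -4, 8, -16, 32 → -64 → 128.
Letter: letters move back 1 place in the alphabet; m, l, k, j, i → h → g.
Third part: 29, 30, 32, 33, 35 → 36 → 38 (alternating steps +1, +2, +1, +2, …).
So the next two elements are [-64, h, 36] and [128, g, 38].

[-64, h, 36], [128, g, 38]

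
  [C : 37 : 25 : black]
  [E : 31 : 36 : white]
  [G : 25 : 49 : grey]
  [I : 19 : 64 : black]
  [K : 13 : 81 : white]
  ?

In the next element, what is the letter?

M

Letter: letters move forward 2 places in the alphabet, so C, E, G, I, K → M.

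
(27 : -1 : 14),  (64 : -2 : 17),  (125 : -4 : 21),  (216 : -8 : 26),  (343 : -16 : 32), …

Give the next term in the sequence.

First part: perfect cubes: 3³, 4³, 5³, …, so 27, 64, 125, 216, 343 → 512.
Second part: -1, -2, -4, -8, -16 → -32 (×2 each step).
Third part — differences are 3, 4, 5, … (increasing by 1 each time): 14, 17, 21, 26, 32 → 39.
Combining the parts gives (512 : -32 : 39).

(512 : -32 : 39)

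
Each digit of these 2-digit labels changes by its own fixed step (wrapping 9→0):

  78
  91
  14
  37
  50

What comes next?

73

First digit — +2 each step, mod 10: 7, 9, 1, 3, 5 → 7.
Second digit: +3 each step, mod 10, so 8, 1, 4, 7, 0 → 3.
Combining the parts gives 73.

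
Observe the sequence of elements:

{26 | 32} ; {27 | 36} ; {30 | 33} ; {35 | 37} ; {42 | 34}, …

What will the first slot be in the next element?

For the first slot, differences are 1, 3, 5, … (increasing by 2 each time): 26, 27, 30, 35, 42 → 51.

51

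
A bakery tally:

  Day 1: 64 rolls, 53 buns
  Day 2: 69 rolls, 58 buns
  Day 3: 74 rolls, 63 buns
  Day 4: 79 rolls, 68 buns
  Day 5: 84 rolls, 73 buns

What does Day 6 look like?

89 rolls, 78 buns

For the rolls, +5 each step: 64, 69, 74, 79, 84 → 89.
Buns: 53, 58, 63, 68, 73 → 78 (always 11 less than the rolls).
Combining the parts gives 89 rolls, 78 buns.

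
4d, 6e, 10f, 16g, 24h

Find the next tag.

34i

For the first component, differences are 2, 4, 6, … (increasing by 2 each time): 4, 6, 10, 16, 24 → 34.
Letter: letters move forward 1 place in the alphabet; d, e, f, g, h → i.
Combining the parts gives 34i.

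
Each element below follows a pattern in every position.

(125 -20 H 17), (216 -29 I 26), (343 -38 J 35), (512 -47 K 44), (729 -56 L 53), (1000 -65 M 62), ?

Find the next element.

First coordinate goes 125, 216, 343, 512, 729, 1000 → 1331 (perfect cubes: 5³, 6³, 7³, …).
Second coordinate: -20, -29, -38, -47, -56, -65 → -74 (−9 each step).
Letter goes H, I, J, K, L, M → N (letters move forward 1 place in the alphabet).
Fourth coordinate goes 17, 26, 35, 44, 53, 62 → 71 (together with the second coordinate always sums to -3).
Combining the parts gives (1331 -74 N 71).

(1331 -74 N 71)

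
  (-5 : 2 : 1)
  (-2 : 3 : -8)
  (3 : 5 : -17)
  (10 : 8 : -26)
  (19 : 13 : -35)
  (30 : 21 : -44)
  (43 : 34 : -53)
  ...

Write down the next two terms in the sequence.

First coordinate — differences are 3, 5, 7, … (increasing by 2 each time): -5, -2, 3, 10, 19, 30, 43 → 58 → 75.
Second coordinate — each term is the sum of the two before it: 2, 3, 5, 8, 13, 21, 34 → 55 → 89.
Third coordinate — −9 each step: 1, -8, -17, -26, -35, -44, -53 → -62 → -71.
Putting the parts together: (58 : 55 : -62) and then (75 : 89 : -71).

(58 : 55 : -62), (75 : 89 : -71)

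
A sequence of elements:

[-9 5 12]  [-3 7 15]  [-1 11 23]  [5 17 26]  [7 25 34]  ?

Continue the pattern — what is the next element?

[13 35 37]

First value goes -9, -3, -1, 5, 7 → 13 (alternating steps +6, +2, +6, +2, …).
Second value — differences are 2, 4, 6, … (increasing by 2 each time): 5, 7, 11, 17, 25 → 35.
Third value: alternating steps +3, +8, +3, +8, …, so 12, 15, 23, 26, 34 → 37.
So the next element is [13 35 37].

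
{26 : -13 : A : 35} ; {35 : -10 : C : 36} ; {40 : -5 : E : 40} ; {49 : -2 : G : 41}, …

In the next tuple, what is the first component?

54

First component: 26, 35, 40, 49 → 54 (alternating steps +9, +5, +9, +5, …).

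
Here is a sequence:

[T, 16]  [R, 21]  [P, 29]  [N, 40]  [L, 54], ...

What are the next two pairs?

[J, 71], [H, 91]

For the letter, letters move back 2 places in the alphabet: T, R, P, N, L → J → H.
For the second coordinate, differences are 5, 8, 11, … (increasing by 3 each time): 16, 21, 29, 40, 54 → 71 → 91.
Putting the parts together: [J, 71] and then [H, 91].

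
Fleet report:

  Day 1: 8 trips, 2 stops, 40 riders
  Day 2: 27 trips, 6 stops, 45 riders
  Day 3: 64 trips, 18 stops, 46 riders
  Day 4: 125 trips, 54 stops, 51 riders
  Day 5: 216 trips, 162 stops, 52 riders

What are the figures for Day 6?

Trips: perfect cubes: 2³, 3³, 4³, …, so 8, 27, 64, 125, 216 → 343.
For the stops, ×3 each step: 2, 6, 18, 54, 162 → 486.
For the riders, alternating steps +5, +1, +5, +1, …: 40, 45, 46, 51, 52 → 57.
Combining the parts gives 343 trips, 486 stops, 57 riders.

343 trips, 486 stops, 57 riders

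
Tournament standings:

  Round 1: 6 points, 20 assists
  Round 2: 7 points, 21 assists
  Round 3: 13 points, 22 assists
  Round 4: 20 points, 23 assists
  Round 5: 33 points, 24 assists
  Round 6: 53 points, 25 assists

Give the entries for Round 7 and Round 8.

Points — each term is the sum of the two before it: 6, 7, 13, 20, 33, 53 → 86 → 139.
Assists: +1 each step; 20, 21, 22, 23, 24, 25 → 26 → 27.
So the next two rows are 86 points, 26 assists and 139 points, 27 assists.

86 points, 26 assists; 139 points, 27 assists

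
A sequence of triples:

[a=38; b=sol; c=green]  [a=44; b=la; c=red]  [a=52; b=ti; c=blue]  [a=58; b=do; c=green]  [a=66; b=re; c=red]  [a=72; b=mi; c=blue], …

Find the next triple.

A: 38, 44, 52, 58, 66, 72 → 80 (alternating steps +6, +8, +6, +8, …).
B: sol, la, ti, do, re, mi → fa (runs through the solfège scale do→ti).
C: repeats green → red → blue, so green, red, blue, green, red, blue → green.
Combining the parts gives [a=80; b=fa; c=green].

[a=80; b=fa; c=green]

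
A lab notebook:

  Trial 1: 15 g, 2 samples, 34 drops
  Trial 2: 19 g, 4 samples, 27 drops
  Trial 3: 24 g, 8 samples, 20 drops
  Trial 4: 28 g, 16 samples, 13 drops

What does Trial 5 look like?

G — alternating steps +4, +5, +4, +5, …: 15, 19, 24, 28 → 33.
Samples: ×2 each step; 2, 4, 8, 16 → 32.
For the drops, −7 each step: 34, 27, 20, 13 → 6.
So the next row is 33 g, 32 samples, 6 drops.

33 g, 32 samples, 6 drops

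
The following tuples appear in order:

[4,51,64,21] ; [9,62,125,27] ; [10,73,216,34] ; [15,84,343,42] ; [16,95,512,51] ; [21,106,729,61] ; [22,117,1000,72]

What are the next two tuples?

[27,128,1331,84], [28,139,1728,97]

First part: 4, 9, 10, 15, 16, 21, 22 → 27 → 28 (alternating steps +5, +1, +5, +1, …).
Second part: +11 each step, so 51, 62, 73, 84, 95, 106, 117 → 128 → 139.
Third part — perfect cubes: 4³, 5³, 6³, …: 64, 125, 216, 343, 512, 729, 1000 → 1331 → 1728.
Fourth part: differences are 6, 7, 8, … (increasing by 1 each time), so 21, 27, 34, 42, 51, 61, 72 → 84 → 97.
So the next two tuples are [27,128,1331,84] and [28,139,1728,97].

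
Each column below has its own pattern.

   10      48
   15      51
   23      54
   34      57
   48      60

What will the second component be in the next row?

Second component: 48, 51, 54, 57, 60 → 63 (+3 each step).

63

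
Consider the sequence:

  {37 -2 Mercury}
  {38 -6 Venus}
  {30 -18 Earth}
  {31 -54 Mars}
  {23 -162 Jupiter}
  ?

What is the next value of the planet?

First part: 37, 38, 30, 31, 23 → 24 (alternating steps +1, −8, +1, −8, …).
Second part: ×3 each step, so -2, -6, -18, -54, -162 → -486.
Planet: Mercury, Venus, Earth, Mars, Jupiter → Saturn (runs through the planets Mercury→Neptune).

Saturn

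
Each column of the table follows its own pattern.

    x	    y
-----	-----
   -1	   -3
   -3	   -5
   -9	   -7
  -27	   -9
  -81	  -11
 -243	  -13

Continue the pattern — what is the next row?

Column x: ×3 each step; -1, -3, -9, -27, -81, -243 → -729.
Column y: -3, -5, -7, -9, -11, -13 → -15 (−2 each step).
So the next row is -729  -15.

-729  -15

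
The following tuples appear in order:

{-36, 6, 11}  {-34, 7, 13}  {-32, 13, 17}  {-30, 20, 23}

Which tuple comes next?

{-28, 33, 31}

First value — +2 each step: -36, -34, -32, -30 → -28.
Second value: each term is the sum of the two before it, so 6, 7, 13, 20 → 33.
Third value goes 11, 13, 17, 23 → 31 (differences are 2, 4, 6, … (increasing by 2 each time)).
Combining the parts gives {-28, 33, 31}.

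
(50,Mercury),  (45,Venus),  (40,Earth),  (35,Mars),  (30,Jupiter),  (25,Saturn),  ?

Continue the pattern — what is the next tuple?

(20,Uranus)

First value goes 50, 45, 40, 35, 30, 25 → 20 (−5 each step).
For the planet, runs through the planets Mercury→Neptune: Mercury, Venus, Earth, Mars, Jupiter, Saturn → Uranus.
Putting it together: (20,Uranus).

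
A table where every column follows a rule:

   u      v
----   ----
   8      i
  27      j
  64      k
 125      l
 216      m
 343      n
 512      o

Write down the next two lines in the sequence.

Column u — perfect cubes: 2³, 3³, 4³, …: 8, 27, 64, 125, 216, 343, 512 → 729 → 1000.
Column v — letters move forward 1 place in the alphabet: i, j, k, l, m, n, o → p → q.
Putting the parts together: 729  p and then 1000  q.

729  p; 1000  q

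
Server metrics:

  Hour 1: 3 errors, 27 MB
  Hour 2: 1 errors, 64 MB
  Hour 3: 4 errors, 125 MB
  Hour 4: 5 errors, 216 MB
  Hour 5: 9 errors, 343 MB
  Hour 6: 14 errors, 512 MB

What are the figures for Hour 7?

Errors: 3, 1, 4, 5, 9, 14 → 23 (each term is the sum of the two before it).
MB: perfect cubes: 3³, 4³, 5³, …; 27, 64, 125, 216, 343, 512 → 729.
Putting it together: 23 errors, 729 MB.

23 errors, 729 MB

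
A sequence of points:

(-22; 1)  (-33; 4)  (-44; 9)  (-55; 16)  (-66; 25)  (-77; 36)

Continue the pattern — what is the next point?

(-88; 49)

First coordinate: −11 each step, so -22, -33, -44, -55, -66, -77 → -88.
Second coordinate: 1, 4, 9, 16, 25, 36 → 49 (perfect squares: 1², 2², 3², …).
Putting it together: (-88; 49).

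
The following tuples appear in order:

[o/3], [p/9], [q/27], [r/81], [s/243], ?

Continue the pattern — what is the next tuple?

[t/729]

Letter: letters move forward 1 place in the alphabet; o, p, q, r, s → t.
For the second value, ×3 each step: 3, 9, 27, 81, 243 → 729.
Combining the parts gives [t/729].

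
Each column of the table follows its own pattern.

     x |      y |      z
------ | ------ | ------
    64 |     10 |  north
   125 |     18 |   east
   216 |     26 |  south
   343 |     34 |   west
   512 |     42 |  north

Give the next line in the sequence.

729  50  east

Column x — perfect cubes: 4³, 5³, 6³, …: 64, 125, 216, 343, 512 → 729.
Column y: +8 each step; 10, 18, 26, 34, 42 → 50.
Column z goes north, east, south, west, north → east (repeats north → east → south → west).
Putting it together: 729  50  east.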